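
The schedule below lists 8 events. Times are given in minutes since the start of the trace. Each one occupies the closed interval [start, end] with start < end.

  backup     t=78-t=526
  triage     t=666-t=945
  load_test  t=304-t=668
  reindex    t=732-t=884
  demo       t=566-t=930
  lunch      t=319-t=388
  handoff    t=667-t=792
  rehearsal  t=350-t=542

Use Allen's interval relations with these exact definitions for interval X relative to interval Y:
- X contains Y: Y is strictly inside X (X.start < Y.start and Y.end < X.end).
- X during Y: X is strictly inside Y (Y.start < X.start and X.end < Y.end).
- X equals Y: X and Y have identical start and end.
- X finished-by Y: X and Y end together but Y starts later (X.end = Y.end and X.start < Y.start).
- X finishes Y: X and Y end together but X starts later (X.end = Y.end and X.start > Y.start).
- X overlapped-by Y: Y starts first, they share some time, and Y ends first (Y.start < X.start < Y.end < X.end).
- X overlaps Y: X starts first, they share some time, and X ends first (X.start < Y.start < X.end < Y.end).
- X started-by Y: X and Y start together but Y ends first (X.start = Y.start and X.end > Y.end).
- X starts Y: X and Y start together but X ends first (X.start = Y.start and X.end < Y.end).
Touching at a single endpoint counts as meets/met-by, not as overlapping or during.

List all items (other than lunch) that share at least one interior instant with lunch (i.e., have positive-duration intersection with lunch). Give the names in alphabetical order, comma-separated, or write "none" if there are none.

Target lunch = [t=319, t=388].
backup [t=78, t=526] → contains → yes.
demo [t=566, t=930] → after → no.
handoff [t=667, t=792] → after → no.
load_test [t=304, t=668] → contains → yes.
rehearsal [t=350, t=542] → overlapped-by → yes.
reindex [t=732, t=884] → after → no.
triage [t=666, t=945] → after → no.
Result: backup, load_test, rehearsal.

backup, load_test, rehearsal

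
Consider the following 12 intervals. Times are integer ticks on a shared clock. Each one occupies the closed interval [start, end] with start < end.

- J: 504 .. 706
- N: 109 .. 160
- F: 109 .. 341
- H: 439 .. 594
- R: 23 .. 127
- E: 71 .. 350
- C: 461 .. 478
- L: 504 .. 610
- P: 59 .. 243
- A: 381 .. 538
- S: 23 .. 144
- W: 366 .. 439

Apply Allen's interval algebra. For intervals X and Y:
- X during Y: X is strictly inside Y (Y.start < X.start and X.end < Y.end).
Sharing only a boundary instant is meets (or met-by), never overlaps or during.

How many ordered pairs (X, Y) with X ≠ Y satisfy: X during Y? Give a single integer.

5

Checking all 132 ordered pairs for relation 'during'; matching pairs in alphabetical order:
(C, A): C during A ✓
(C, H): C during H ✓
(F, E): F during E ✓
(N, E): N during E ✓
(N, P): N during P ✓
Count: 5.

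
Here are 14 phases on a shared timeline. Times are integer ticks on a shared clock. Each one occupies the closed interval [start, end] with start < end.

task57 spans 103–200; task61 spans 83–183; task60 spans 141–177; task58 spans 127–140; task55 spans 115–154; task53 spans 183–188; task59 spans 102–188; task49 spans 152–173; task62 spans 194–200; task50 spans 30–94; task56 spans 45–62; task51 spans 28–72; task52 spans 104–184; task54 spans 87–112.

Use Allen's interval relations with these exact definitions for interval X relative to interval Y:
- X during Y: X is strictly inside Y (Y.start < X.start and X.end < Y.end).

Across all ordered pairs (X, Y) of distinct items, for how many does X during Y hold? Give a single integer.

24

Checking all 182 ordered pairs for relation 'during'; matching pairs in alphabetical order:
(task49, task52): task49 during task52 ✓
(task49, task57): task49 during task57 ✓
(task49, task59): task49 during task59 ✓
(task49, task60): task49 during task60 ✓
(task49, task61): task49 during task61 ✓
(task52, task57): task52 during task57 ✓
(task52, task59): task52 during task59 ✓
(task53, task57): task53 during task57 ✓
(task54, task61): task54 during task61 ✓
(task55, task52): task55 during task52 ✓
(task55, task57): task55 during task57 ✓
(task55, task59): task55 during task59 ✓
(task55, task61): task55 during task61 ✓
(task56, task50): task56 during task50 ✓
(task56, task51): task56 during task51 ✓
(task58, task52): task58 during task52 ✓
(task58, task55): task58 during task55 ✓
(task58, task57): task58 during task57 ✓
(task58, task59): task58 during task59 ✓
(task58, task61): task58 during task61 ✓
(task60, task52): task60 during task52 ✓
(task60, task57): task60 during task57 ✓
(task60, task59): task60 during task59 ✓
(task60, task61): task60 during task61 ✓
Count: 24.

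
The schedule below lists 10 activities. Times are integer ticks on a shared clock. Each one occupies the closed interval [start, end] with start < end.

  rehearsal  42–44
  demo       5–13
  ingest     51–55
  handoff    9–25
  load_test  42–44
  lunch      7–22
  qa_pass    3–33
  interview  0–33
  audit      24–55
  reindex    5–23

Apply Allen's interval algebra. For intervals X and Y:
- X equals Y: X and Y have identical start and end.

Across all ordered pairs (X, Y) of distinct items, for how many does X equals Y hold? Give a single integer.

2

Checking all 90 ordered pairs for relation 'equals'; matching pairs in alphabetical order:
(load_test, rehearsal): load_test equals rehearsal ✓
(rehearsal, load_test): rehearsal equals load_test ✓
Count: 2.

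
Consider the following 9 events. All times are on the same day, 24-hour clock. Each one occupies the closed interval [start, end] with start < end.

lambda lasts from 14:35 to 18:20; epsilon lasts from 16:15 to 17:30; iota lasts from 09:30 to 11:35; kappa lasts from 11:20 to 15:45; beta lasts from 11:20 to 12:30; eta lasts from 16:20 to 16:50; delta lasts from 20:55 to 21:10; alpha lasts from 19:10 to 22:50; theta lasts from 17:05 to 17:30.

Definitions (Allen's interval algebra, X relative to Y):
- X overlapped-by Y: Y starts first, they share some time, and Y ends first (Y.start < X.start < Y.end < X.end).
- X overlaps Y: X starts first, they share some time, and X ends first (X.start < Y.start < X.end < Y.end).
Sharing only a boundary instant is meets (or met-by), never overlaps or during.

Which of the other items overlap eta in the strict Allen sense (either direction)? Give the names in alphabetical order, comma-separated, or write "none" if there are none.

none

Target eta = [16:20, 16:50].
alpha [19:10, 22:50] → after → no.
beta [11:20, 12:30] → before → no.
delta [20:55, 21:10] → after → no.
epsilon [16:15, 17:30] → contains → no.
iota [09:30, 11:35] → before → no.
kappa [11:20, 15:45] → before → no.
lambda [14:35, 18:20] → contains → no.
theta [17:05, 17:30] → after → no.
Result: none.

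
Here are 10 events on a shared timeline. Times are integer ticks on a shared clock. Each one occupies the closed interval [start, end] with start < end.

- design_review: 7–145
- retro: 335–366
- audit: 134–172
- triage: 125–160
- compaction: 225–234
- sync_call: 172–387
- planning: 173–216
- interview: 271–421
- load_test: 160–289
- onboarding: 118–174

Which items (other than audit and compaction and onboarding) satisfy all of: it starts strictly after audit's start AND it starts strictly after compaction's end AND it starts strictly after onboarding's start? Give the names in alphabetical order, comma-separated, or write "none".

interview, retro

Conditions: its start is strictly after audit's start (X.start > 134) AND its start is strictly after compaction's end (X.start > 234) AND its start is strictly after onboarding's start (X.start > 118).
design_review: start 7 > 134? ✗; start 7 > 234? ✗; start 7 > 118? ✗ → no.
interview: start 271 > 134? ✓; start 271 > 234? ✓; start 271 > 118? ✓ → yes.
load_test: start 160 > 134? ✓; start 160 > 234? ✗; start 160 > 118? ✓ → no.
planning: start 173 > 134? ✓; start 173 > 234? ✗; start 173 > 118? ✓ → no.
retro: start 335 > 134? ✓; start 335 > 234? ✓; start 335 > 118? ✓ → yes.
sync_call: start 172 > 134? ✓; start 172 > 234? ✗; start 172 > 118? ✓ → no.
triage: start 125 > 134? ✗; start 125 > 234? ✗; start 125 > 118? ✓ → no.
Result: interview, retro.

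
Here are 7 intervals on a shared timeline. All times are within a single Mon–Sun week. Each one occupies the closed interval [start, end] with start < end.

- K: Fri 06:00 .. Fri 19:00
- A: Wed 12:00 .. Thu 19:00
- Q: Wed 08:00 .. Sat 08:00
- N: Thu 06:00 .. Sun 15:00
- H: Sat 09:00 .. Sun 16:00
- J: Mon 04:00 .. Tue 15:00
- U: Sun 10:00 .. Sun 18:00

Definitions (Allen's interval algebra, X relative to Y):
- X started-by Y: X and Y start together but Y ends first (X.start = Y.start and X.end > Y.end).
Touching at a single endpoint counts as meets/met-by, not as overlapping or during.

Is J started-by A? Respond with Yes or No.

J = [Mon 04:00, Tue 15:00], A = [Wed 12:00, Thu 19:00].
Actual relation of J to A: before.
Asked whether 'started-by' holds → No.

No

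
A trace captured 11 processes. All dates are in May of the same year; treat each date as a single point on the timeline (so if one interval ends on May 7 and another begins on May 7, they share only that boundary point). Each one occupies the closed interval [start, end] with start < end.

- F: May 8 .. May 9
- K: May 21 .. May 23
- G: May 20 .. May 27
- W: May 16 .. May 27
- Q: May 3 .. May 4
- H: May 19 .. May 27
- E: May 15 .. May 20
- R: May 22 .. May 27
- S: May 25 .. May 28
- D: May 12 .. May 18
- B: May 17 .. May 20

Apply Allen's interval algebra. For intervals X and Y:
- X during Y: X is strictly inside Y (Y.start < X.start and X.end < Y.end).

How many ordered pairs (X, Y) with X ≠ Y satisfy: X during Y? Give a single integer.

4

Checking all 110 ordered pairs for relation 'during'; matching pairs in alphabetical order:
(B, W): B during W ✓
(K, G): K during G ✓
(K, H): K during H ✓
(K, W): K during W ✓
Count: 4.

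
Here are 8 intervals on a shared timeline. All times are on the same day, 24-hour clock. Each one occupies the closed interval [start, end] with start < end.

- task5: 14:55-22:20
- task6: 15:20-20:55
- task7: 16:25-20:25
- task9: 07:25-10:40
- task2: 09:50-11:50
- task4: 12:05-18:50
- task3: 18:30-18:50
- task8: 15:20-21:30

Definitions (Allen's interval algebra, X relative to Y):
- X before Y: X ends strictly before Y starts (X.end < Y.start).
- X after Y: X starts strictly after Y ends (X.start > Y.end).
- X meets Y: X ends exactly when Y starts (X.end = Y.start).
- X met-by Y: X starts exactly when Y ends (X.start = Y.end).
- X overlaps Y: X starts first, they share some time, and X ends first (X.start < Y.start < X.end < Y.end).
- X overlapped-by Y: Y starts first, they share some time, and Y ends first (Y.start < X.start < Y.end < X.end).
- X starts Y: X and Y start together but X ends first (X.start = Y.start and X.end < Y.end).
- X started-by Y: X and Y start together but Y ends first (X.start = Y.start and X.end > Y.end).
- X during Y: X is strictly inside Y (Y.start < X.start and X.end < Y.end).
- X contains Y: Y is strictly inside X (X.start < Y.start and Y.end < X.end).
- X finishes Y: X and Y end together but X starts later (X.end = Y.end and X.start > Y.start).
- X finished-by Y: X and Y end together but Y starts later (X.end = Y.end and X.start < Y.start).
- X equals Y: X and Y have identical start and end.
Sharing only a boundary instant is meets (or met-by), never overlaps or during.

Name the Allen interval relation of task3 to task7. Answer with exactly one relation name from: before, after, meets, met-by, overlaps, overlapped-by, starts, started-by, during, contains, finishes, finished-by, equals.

during

task3 = [18:30, 18:50]; task7 = [16:25, 20:25].
Compare endpoints: task3.start > task7.start, task3.start < task7.end, task3.end > task7.start, task3.end < task7.end.
That pattern is 'during'.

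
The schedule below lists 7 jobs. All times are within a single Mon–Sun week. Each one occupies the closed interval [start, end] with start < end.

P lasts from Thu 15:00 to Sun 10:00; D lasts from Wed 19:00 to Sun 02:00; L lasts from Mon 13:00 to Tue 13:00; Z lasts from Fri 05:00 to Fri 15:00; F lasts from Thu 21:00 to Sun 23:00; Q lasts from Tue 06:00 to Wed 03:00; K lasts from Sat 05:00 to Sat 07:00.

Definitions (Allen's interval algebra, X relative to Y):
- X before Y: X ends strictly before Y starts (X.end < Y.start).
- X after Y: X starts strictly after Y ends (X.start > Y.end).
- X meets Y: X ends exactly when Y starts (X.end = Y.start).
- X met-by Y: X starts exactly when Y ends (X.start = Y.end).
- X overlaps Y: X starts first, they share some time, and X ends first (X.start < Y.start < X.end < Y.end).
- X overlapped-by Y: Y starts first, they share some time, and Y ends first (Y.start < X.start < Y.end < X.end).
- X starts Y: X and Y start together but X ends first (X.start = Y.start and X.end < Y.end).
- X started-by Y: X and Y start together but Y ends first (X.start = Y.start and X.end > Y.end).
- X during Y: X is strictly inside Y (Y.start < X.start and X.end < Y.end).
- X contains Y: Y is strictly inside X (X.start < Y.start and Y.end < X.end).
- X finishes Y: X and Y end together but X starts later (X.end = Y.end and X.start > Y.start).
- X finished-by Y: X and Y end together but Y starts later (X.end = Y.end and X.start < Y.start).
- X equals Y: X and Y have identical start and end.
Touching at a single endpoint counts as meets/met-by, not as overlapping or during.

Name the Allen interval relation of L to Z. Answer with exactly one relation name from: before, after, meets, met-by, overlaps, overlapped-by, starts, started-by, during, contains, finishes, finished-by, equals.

before

L = [Mon 13:00, Tue 13:00]; Z = [Fri 05:00, Fri 15:00].
Compare endpoints: L.start < Z.start, L.start < Z.end, L.end < Z.start, L.end < Z.end.
That pattern is 'before'.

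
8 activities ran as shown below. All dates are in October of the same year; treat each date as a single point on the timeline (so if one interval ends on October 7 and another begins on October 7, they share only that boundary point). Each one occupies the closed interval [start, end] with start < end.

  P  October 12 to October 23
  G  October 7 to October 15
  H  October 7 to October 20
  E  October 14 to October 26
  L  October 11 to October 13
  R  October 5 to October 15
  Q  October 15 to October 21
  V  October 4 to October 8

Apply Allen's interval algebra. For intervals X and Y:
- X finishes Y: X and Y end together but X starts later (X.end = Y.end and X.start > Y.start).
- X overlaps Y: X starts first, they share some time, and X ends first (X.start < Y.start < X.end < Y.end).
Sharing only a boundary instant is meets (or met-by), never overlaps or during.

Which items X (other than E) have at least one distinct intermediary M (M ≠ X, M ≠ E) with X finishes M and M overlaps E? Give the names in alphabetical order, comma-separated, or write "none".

G

Target E = [October 14, October 26].
Intermediaries M with M overlaps E: G, H, P, R.
Via G — items with X finishes G: none.
Via H — items with X finishes H: none.
Via P — items with X finishes P: none.
Via R — items with X finishes R: G.
Union: G.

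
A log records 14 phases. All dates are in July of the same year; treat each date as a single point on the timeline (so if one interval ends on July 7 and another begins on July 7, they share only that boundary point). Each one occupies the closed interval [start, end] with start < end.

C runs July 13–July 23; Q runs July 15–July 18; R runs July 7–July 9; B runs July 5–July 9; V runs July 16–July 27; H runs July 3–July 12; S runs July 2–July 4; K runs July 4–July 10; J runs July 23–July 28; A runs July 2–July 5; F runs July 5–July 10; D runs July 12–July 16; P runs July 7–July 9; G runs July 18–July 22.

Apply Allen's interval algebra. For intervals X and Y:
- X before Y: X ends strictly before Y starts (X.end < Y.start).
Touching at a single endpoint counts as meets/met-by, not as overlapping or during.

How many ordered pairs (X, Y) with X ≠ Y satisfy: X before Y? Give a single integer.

57

Checking all 182 ordered pairs for relation 'before'; matching pairs in alphabetical order:
(A, C): A before C ✓
(A, D): A before D ✓
(A, G): A before G ✓
(A, J): A before J ✓
(A, P): A before P ✓
(A, Q): A before Q ✓
(A, R): A before R ✓
(A, V): A before V ✓
(B, C): B before C ✓
(B, D): B before D ✓
(B, G): B before G ✓
(B, J): B before J ✓
(B, Q): B before Q ✓
(B, V): B before V ✓
(D, G): D before G ✓
(D, J): D before J ✓
(F, C): F before C ✓
(F, D): F before D ✓
(F, G): F before G ✓
(F, J): F before J ✓
(F, Q): F before Q ✓
(F, V): F before V ✓
(G, J): G before J ✓
(H, C): H before C ✓
... plus 33 further pairs not listed.
Count: 57.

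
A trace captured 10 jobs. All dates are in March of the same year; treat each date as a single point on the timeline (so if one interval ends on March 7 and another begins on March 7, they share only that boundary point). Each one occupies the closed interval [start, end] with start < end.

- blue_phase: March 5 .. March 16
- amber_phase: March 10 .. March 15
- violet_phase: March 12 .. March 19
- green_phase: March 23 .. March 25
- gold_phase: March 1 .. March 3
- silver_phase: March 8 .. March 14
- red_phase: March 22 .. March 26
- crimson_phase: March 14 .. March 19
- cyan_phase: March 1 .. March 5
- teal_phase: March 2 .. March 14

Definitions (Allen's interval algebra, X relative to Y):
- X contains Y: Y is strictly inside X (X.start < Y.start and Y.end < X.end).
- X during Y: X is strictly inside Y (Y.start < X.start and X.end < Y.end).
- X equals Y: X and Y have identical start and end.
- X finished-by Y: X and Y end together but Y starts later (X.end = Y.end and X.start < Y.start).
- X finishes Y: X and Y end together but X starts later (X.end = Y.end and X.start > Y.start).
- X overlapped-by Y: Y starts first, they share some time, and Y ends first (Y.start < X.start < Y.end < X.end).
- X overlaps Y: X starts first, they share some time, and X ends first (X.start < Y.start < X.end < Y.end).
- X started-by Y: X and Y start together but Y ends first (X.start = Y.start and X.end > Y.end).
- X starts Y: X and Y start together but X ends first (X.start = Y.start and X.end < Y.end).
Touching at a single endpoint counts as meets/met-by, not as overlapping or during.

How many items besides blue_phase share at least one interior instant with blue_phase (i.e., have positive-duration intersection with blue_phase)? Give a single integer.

Target blue_phase = [March 5, March 16].
amber_phase [March 10, March 15] → during → counts.
crimson_phase [March 14, March 19] → overlapped-by → counts.
cyan_phase [March 1, March 5] → meets → no.
gold_phase [March 1, March 3] → before → no.
green_phase [March 23, March 25] → after → no.
red_phase [March 22, March 26] → after → no.
silver_phase [March 8, March 14] → during → counts.
teal_phase [March 2, March 14] → overlaps → counts.
violet_phase [March 12, March 19] → overlapped-by → counts.
Total: 5.

5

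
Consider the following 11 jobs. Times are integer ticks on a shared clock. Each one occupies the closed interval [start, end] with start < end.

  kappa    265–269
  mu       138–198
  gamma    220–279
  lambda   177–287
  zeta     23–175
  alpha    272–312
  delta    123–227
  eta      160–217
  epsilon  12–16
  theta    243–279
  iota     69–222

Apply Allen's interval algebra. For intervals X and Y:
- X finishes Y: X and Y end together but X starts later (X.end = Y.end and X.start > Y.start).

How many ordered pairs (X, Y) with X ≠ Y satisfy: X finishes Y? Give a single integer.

1

Checking all 110 ordered pairs for relation 'finishes'; matching pairs in alphabetical order:
(theta, gamma): theta finishes gamma ✓
Count: 1.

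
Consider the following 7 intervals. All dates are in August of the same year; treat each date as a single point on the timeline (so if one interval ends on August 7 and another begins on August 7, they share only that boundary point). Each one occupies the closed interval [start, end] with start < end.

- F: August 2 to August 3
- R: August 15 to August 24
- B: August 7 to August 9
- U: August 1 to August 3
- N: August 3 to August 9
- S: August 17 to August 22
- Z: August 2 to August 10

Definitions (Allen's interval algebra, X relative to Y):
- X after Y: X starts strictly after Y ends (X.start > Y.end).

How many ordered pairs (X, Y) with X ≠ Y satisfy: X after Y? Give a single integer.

12

Checking all 42 ordered pairs for relation 'after'; matching pairs in alphabetical order:
(B, F): B after F ✓
(B, U): B after U ✓
(R, B): R after B ✓
(R, F): R after F ✓
(R, N): R after N ✓
(R, U): R after U ✓
(R, Z): R after Z ✓
(S, B): S after B ✓
(S, F): S after F ✓
(S, N): S after N ✓
(S, U): S after U ✓
(S, Z): S after Z ✓
Count: 12.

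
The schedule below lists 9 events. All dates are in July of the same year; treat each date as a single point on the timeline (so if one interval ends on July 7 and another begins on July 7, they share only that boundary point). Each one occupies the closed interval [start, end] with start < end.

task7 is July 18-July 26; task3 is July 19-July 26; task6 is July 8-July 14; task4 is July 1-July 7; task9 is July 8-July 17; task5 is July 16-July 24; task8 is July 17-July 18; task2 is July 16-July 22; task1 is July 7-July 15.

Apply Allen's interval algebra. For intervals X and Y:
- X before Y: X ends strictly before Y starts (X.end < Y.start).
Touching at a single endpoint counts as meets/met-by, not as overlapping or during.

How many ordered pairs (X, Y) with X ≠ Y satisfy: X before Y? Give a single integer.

Checking all 72 ordered pairs for relation 'before'; matching pairs in alphabetical order:
(task1, task2): task1 before task2 ✓
(task1, task3): task1 before task3 ✓
(task1, task5): task1 before task5 ✓
(task1, task7): task1 before task7 ✓
(task1, task8): task1 before task8 ✓
(task4, task2): task4 before task2 ✓
(task4, task3): task4 before task3 ✓
(task4, task5): task4 before task5 ✓
(task4, task6): task4 before task6 ✓
(task4, task7): task4 before task7 ✓
(task4, task8): task4 before task8 ✓
(task4, task9): task4 before task9 ✓
(task6, task2): task6 before task2 ✓
(task6, task3): task6 before task3 ✓
(task6, task5): task6 before task5 ✓
(task6, task7): task6 before task7 ✓
(task6, task8): task6 before task8 ✓
(task8, task3): task8 before task3 ✓
(task9, task3): task9 before task3 ✓
(task9, task7): task9 before task7 ✓
Count: 20.

20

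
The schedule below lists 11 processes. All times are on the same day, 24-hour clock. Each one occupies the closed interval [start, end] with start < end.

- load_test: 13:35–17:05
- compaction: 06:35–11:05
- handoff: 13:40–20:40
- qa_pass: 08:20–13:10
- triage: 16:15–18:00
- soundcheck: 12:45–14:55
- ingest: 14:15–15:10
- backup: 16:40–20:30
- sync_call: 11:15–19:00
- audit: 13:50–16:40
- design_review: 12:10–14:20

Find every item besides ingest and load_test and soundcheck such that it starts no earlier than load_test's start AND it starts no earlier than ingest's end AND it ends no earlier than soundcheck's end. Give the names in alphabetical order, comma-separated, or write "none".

backup, triage

Conditions: its start is no earlier than load_test's start (X.start >= 13:35) AND its start is no earlier than ingest's end (X.start >= 15:10) AND its end is no earlier than soundcheck's end (X.end >= 14:55).
audit: start 13:50 >= 13:35? ✓; start 13:50 >= 15:10? ✗; end 16:40 >= 14:55? ✓ → no.
backup: start 16:40 >= 13:35? ✓; start 16:40 >= 15:10? ✓; end 20:30 >= 14:55? ✓ → yes.
compaction: start 06:35 >= 13:35? ✗; start 06:35 >= 15:10? ✗; end 11:05 >= 14:55? ✗ → no.
design_review: start 12:10 >= 13:35? ✗; start 12:10 >= 15:10? ✗; end 14:20 >= 14:55? ✗ → no.
handoff: start 13:40 >= 13:35? ✓; start 13:40 >= 15:10? ✗; end 20:40 >= 14:55? ✓ → no.
qa_pass: start 08:20 >= 13:35? ✗; start 08:20 >= 15:10? ✗; end 13:10 >= 14:55? ✗ → no.
sync_call: start 11:15 >= 13:35? ✗; start 11:15 >= 15:10? ✗; end 19:00 >= 14:55? ✓ → no.
triage: start 16:15 >= 13:35? ✓; start 16:15 >= 15:10? ✓; end 18:00 >= 14:55? ✓ → yes.
Result: backup, triage.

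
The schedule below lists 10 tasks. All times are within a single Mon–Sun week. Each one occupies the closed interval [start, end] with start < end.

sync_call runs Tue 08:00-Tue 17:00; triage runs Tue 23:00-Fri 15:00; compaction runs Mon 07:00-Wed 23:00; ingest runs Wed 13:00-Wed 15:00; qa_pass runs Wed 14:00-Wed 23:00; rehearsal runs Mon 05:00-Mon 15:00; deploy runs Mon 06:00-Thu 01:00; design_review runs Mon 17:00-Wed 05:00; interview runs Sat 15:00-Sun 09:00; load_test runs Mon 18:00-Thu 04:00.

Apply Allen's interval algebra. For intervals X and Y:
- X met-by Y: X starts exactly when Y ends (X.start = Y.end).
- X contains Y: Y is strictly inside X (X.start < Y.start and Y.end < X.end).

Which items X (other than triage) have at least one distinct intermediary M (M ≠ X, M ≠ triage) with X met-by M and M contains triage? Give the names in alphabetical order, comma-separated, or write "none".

Target triage = [Tue 23:00, Fri 15:00].
Intermediaries M with M contains triage: none.
Union: none.

none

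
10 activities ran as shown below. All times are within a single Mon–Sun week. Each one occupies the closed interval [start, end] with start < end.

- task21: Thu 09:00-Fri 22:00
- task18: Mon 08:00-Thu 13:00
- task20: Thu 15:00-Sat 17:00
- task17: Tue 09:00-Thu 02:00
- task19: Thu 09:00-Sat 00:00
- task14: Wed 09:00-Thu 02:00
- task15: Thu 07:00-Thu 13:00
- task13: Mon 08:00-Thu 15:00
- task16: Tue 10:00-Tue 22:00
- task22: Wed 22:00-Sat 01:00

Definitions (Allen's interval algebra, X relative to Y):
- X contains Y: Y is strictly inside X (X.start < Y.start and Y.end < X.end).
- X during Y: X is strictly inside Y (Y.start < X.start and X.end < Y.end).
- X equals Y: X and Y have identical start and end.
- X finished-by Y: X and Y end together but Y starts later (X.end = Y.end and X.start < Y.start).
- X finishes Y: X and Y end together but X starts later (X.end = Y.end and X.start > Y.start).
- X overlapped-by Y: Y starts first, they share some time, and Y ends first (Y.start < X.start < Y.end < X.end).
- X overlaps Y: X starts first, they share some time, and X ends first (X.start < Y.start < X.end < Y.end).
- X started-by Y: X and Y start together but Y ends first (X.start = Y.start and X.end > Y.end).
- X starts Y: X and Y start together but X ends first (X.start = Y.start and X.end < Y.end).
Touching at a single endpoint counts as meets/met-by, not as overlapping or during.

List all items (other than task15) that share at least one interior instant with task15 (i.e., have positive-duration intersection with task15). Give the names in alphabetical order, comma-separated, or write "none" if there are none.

Target task15 = [Thu 07:00, Thu 13:00].
task13 [Mon 08:00, Thu 15:00] → contains → yes.
task14 [Wed 09:00, Thu 02:00] → before → no.
task16 [Tue 10:00, Tue 22:00] → before → no.
task17 [Tue 09:00, Thu 02:00] → before → no.
task18 [Mon 08:00, Thu 13:00] → finished-by → yes.
task19 [Thu 09:00, Sat 00:00] → overlapped-by → yes.
task20 [Thu 15:00, Sat 17:00] → after → no.
task21 [Thu 09:00, Fri 22:00] → overlapped-by → yes.
task22 [Wed 22:00, Sat 01:00] → contains → yes.
Result: task13, task18, task19, task21, task22.

task13, task18, task19, task21, task22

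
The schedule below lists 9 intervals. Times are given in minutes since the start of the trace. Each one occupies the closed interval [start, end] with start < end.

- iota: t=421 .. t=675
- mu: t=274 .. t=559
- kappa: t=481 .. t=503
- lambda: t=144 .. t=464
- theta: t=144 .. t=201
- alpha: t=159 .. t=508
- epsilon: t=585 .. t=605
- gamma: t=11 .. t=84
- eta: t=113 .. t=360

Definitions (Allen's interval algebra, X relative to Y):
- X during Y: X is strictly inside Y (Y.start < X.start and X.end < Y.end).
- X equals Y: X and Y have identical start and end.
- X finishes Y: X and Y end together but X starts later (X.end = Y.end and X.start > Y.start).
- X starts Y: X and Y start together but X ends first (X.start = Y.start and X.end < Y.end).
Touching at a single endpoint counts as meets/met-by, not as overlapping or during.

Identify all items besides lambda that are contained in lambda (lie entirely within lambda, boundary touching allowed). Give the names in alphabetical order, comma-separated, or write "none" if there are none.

theta

Target lambda = [t=144, t=464].
alpha [t=159, t=508] → overlapped-by → no.
epsilon [t=585, t=605] → after → no.
eta [t=113, t=360] → overlaps → no.
gamma [t=11, t=84] → before → no.
iota [t=421, t=675] → overlapped-by → no.
kappa [t=481, t=503] → after → no.
mu [t=274, t=559] → overlapped-by → no.
theta [t=144, t=201] → starts → yes.
Result: theta.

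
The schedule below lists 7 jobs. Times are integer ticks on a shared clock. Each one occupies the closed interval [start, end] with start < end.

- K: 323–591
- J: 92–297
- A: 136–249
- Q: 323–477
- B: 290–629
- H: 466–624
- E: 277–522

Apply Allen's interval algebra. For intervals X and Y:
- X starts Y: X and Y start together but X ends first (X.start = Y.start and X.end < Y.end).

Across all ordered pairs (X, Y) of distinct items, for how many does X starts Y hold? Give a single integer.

Checking all 42 ordered pairs for relation 'starts'; matching pairs in alphabetical order:
(Q, K): Q starts K ✓
Count: 1.

1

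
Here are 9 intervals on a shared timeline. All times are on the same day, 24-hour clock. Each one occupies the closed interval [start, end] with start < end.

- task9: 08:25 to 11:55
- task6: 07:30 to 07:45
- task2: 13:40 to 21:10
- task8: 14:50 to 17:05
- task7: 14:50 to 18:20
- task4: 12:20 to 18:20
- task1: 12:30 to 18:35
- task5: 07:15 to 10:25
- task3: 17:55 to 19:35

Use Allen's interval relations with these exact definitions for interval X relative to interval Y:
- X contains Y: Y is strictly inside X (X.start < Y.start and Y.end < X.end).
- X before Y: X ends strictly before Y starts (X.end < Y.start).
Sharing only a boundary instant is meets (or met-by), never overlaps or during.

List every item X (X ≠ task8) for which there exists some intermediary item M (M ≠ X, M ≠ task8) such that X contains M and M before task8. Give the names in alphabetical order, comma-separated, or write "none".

task5

Target task8 = [14:50, 17:05].
Intermediaries M with M before task8: task5, task6, task9.
Via task5 — items with X contains task5: none.
Via task6 — items with X contains task6: task5.
Via task9 — items with X contains task9: none.
Union: task5.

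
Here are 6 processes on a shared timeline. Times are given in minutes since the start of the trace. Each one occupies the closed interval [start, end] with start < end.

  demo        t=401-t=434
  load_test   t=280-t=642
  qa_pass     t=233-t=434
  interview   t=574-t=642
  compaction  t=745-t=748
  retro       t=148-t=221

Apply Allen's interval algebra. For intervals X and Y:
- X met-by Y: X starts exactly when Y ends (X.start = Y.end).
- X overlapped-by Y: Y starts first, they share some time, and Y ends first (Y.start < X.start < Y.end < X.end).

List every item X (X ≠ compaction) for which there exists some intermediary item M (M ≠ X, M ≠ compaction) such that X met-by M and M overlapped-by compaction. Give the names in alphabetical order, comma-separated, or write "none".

none

Target compaction = [t=745, t=748].
Intermediaries M with M overlapped-by compaction: none.
Union: none.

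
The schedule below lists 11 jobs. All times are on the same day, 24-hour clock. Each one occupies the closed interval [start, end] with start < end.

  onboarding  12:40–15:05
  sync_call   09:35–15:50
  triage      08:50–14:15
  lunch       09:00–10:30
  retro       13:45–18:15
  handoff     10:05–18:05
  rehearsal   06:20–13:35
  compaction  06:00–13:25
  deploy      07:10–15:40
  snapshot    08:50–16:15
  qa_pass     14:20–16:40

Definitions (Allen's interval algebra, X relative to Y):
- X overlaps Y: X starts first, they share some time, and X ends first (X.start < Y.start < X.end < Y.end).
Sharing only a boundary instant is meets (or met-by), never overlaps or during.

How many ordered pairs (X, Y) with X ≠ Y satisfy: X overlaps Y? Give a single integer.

33

Checking all 110 ordered pairs for relation 'overlaps'; matching pairs in alphabetical order:
(compaction, deploy): compaction overlaps deploy ✓
(compaction, handoff): compaction overlaps handoff ✓
(compaction, onboarding): compaction overlaps onboarding ✓
(compaction, rehearsal): compaction overlaps rehearsal ✓
(compaction, snapshot): compaction overlaps snapshot ✓
(compaction, sync_call): compaction overlaps sync_call ✓
(compaction, triage): compaction overlaps triage ✓
(deploy, handoff): deploy overlaps handoff ✓
(deploy, qa_pass): deploy overlaps qa_pass ✓
(deploy, retro): deploy overlaps retro ✓
(deploy, snapshot): deploy overlaps snapshot ✓
(deploy, sync_call): deploy overlaps sync_call ✓
(handoff, retro): handoff overlaps retro ✓
(lunch, handoff): lunch overlaps handoff ✓
(lunch, sync_call): lunch overlaps sync_call ✓
(onboarding, qa_pass): onboarding overlaps qa_pass ✓
(onboarding, retro): onboarding overlaps retro ✓
(rehearsal, deploy): rehearsal overlaps deploy ✓
(rehearsal, handoff): rehearsal overlaps handoff ✓
(rehearsal, onboarding): rehearsal overlaps onboarding ✓
(rehearsal, snapshot): rehearsal overlaps snapshot ✓
(rehearsal, sync_call): rehearsal overlaps sync_call ✓
(rehearsal, triage): rehearsal overlaps triage ✓
(snapshot, handoff): snapshot overlaps handoff ✓
... plus 9 further pairs not listed.
Count: 33.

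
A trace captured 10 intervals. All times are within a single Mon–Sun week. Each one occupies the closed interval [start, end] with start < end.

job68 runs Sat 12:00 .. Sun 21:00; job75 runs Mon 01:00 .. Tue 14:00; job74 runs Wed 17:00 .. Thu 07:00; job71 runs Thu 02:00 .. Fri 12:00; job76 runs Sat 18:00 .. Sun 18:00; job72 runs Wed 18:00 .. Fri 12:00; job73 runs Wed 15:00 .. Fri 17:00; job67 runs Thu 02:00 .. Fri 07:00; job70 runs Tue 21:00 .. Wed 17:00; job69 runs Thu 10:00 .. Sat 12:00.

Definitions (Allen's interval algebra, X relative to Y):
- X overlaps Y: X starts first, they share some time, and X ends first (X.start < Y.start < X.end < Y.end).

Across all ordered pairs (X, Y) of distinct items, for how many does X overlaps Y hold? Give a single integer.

8

Checking all 90 ordered pairs for relation 'overlaps'; matching pairs in alphabetical order:
(job67, job69): job67 overlaps job69 ✓
(job70, job73): job70 overlaps job73 ✓
(job71, job69): job71 overlaps job69 ✓
(job72, job69): job72 overlaps job69 ✓
(job73, job69): job73 overlaps job69 ✓
(job74, job67): job74 overlaps job67 ✓
(job74, job71): job74 overlaps job71 ✓
(job74, job72): job74 overlaps job72 ✓
Count: 8.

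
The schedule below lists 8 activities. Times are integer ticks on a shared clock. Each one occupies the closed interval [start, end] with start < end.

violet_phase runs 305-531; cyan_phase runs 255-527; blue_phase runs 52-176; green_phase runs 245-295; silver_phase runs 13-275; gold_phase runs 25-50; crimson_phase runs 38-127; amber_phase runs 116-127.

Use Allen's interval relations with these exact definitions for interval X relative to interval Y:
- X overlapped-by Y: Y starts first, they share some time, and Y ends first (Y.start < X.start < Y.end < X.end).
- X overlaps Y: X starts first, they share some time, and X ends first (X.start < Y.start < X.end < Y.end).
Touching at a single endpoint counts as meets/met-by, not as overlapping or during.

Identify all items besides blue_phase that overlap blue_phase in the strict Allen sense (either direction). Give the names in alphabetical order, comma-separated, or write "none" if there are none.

Target blue_phase = [52, 176].
amber_phase [116, 127] → during → no.
crimson_phase [38, 127] → overlaps → yes.
cyan_phase [255, 527] → after → no.
gold_phase [25, 50] → before → no.
green_phase [245, 295] → after → no.
silver_phase [13, 275] → contains → no.
violet_phase [305, 531] → after → no.
Result: crimson_phase.

crimson_phase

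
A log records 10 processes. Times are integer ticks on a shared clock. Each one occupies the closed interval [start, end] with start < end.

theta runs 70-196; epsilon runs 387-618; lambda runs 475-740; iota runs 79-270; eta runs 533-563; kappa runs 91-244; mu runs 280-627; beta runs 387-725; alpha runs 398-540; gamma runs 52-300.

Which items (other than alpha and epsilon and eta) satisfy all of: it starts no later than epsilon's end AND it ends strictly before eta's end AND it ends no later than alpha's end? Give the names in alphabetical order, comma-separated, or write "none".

gamma, iota, kappa, theta

Conditions: its start is no later than epsilon's end (X.start <= 618) AND its end is strictly before eta's end (X.end < 563) AND its end is no later than alpha's end (X.end <= 540).
beta: start 387 <= 618? ✓; end 725 < 563? ✗; end 725 <= 540? ✗ → no.
gamma: start 52 <= 618? ✓; end 300 < 563? ✓; end 300 <= 540? ✓ → yes.
iota: start 79 <= 618? ✓; end 270 < 563? ✓; end 270 <= 540? ✓ → yes.
kappa: start 91 <= 618? ✓; end 244 < 563? ✓; end 244 <= 540? ✓ → yes.
lambda: start 475 <= 618? ✓; end 740 < 563? ✗; end 740 <= 540? ✗ → no.
mu: start 280 <= 618? ✓; end 627 < 563? ✗; end 627 <= 540? ✗ → no.
theta: start 70 <= 618? ✓; end 196 < 563? ✓; end 196 <= 540? ✓ → yes.
Result: gamma, iota, kappa, theta.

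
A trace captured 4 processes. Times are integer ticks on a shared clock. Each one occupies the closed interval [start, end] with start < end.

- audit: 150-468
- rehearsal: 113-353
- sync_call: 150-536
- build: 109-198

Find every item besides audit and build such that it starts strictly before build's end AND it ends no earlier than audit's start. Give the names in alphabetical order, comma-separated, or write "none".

rehearsal, sync_call

Conditions: its start is strictly before build's end (X.start < 198) AND its end is no earlier than audit's start (X.end >= 150).
rehearsal: start 113 < 198? ✓; end 353 >= 150? ✓ → yes.
sync_call: start 150 < 198? ✓; end 536 >= 150? ✓ → yes.
Result: rehearsal, sync_call.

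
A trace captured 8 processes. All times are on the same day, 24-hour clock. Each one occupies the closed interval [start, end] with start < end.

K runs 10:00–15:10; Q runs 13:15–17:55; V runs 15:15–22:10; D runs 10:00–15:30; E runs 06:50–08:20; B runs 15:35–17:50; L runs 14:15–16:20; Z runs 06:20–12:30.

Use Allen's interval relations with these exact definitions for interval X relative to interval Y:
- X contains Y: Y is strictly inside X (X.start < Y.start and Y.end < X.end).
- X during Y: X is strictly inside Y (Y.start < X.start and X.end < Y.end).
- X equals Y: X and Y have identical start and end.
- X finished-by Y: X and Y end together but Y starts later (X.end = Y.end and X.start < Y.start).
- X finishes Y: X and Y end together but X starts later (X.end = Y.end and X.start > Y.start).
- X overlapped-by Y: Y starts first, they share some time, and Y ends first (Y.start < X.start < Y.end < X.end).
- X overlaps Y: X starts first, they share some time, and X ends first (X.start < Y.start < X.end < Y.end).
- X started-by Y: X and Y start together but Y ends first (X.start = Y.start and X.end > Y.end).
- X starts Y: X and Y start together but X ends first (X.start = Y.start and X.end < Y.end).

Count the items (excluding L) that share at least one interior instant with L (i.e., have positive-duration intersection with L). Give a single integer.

Target L = [14:15, 16:20].
B [15:35, 17:50] → overlapped-by → counts.
D [10:00, 15:30] → overlaps → counts.
E [06:50, 08:20] → before → no.
K [10:00, 15:10] → overlaps → counts.
Q [13:15, 17:55] → contains → counts.
V [15:15, 22:10] → overlapped-by → counts.
Z [06:20, 12:30] → before → no.
Total: 5.

5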